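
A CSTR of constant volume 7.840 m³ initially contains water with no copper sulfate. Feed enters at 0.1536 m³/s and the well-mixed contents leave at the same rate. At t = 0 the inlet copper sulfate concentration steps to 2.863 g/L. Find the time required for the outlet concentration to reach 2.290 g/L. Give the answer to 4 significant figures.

82.11 s

Mass balance on the solute (V constant): V dC/dt = Q(C_in − C), so τ = V/Q = 51.0417 s.
C(t) = C_in + (C₀ − C_in) e^(−t/τ). Set C = 2.290 and solve for t:
e^(−t/τ) = (C − C_in)/(C₀ − C_in) = (2.290 − 2.863)/(0 − 2.863) = 0.200140
t = −τ ln(…) = 51.0417 × 1.60874 = 82.1127 s.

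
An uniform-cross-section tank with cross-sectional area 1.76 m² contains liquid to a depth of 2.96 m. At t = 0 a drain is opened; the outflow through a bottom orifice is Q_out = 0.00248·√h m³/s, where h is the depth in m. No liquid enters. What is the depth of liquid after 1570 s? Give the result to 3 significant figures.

0.377 m

Accumulation of liquid (constant cross-section A): A dh/dt = −0.00248 √h.
∫ h^(−1/2) dh = −(0.00248/A) ∫ dt, giving 2√h = 2√h₀ − (0.00248/A) t.
√h = √2.96 − 0.00248·1570/(2·1.76) = 1.7205 − 1.1061 = 0.61433.
h = 0.61433² = 0.37740 m.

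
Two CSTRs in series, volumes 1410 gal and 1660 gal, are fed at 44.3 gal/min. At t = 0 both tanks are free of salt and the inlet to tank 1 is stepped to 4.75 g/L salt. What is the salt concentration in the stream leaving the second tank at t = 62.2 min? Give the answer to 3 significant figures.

Species balance on tank i: dCᵢ/dt = (Cᵢ₋₁ − Cᵢ)/τᵢ with τᵢ = Vᵢ/Q.
τ₁ = 1410/44.3 = 31.828 min; τ₂ = 1660/44.3 = 37.472 min.
Tank 1: C₁ = C_in(1 − e^(−t/τ₁)). Tank 2 (τ₁ ≠ τ₂): C₂ = C_in[1 − (τ₁ e^(−t/τ₁) − τ₂ e^(−t/τ₂))/(τ₁ − τ₂)].
At t = 62.2: e^(−t/τ₁) = 0.14167, e^(−t/τ₂) = 0.19016.
C₂ = 4.75·[1 − (31.828·0.14167 − 37.472·0.19016)/(-5.6433)] = 4.75·0.53641 = 2.5480 g/L.

2.55 g/L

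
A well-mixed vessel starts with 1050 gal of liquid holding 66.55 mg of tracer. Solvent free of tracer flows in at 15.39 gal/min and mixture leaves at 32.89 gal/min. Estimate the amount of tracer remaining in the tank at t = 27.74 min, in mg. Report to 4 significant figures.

20.73 mg

Total volume: dV/dt = Q_in − Q_out = -17.5000 gal/min, so V(t) = 1050 − 17.5000 t and V(27.74) = 564.550 gal.
Species balance (pure solvent in): dm/dt = −Q_out · m/V(t).
dm/m = −Q_out dt/(V₀ − 17.5000 t); integrating gives ln(m/m₀) = −(Q_out/(Q_in−Q_out)) ln(V/V₀).
m = m₀ (V₀/V)^(Q_out/(Q_in−Q_out)) = 66.55 × (1050/564.550)^(-1.87943) = 20.7332 mg.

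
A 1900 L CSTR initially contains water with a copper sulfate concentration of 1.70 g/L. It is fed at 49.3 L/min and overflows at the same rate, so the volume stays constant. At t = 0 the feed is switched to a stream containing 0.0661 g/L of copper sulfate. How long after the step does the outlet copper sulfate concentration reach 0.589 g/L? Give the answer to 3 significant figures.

Accumulation = in − out for the solute gives V dC/dt = Q(C_in − C), so τ = V/Q = 38.540 min.
C(t) = C_in + (C₀ − C_in) e^(−t/τ). Set C = 0.589 and solve for t:
e^(−t/τ) = (C − C_in)/(C₀ − C_in) = (0.589 − 0.0661)/(1.70 − 0.0661) = 0.32003
t = −τ ln(…) = 38.540 × 1.1393 = 43.909 min.

43.9 min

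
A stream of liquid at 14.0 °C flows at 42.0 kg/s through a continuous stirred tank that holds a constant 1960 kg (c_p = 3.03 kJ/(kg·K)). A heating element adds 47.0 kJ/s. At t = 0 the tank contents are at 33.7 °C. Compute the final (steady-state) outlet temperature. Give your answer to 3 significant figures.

14.4 °C

Energy balance: M c_p dT/dt = ṁ c_p (T_in − T) + 47.0.
At steady state dT/dt = 0 ⇒ T_ss = T_in + Q̇/(ṁ c_p) = 14.0 + 47.0/(42.0·3.03) = 14.369 °C.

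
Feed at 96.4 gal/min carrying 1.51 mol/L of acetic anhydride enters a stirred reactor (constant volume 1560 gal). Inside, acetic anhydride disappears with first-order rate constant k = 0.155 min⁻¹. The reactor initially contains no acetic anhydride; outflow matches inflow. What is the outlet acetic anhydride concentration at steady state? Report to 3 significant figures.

Accumulation = in − out − consumed: V dC/dt = Q C_in − Q C − k V C.
At steady state: 0 = Q C_in − (Q + kV) C_ss, so C_ss = Q C_in/(Q + kV).
C_ss = 96.4·1.51/(96.4 + 0.155·1560) = 145.56/338.20 = 0.43041 mol/L.

0.430 mol/L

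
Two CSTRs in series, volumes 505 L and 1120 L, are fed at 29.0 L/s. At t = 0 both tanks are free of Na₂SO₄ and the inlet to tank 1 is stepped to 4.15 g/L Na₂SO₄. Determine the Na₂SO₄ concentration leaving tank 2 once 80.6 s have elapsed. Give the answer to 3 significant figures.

3.25 g/L

Each tank obeys Vᵢ dCᵢ/dt = Q(Cᵢ₋₁ − Cᵢ), so τᵢ = Vᵢ/Q.
τ₁ = 505/29.0 = 17.414 s; τ₂ = 1120/29.0 = 38.621 s.
Solving the cascade with C₁(0)=C₂(0)=0 gives C₂(t) = C_in[1 − (τ₁ e^(−t/τ₁) − τ₂ e^(−t/τ₂))/(τ₁ − τ₂)].
At t = 80.6: e^(−t/τ₁) = 0.0097693, e^(−t/τ₂) = 0.12406.
C₂ = 4.15·[1 − (17.414·0.0097693 − 38.621·0.12406)/(-21.207)] = 4.15·0.78209 = 3.2457 g/L.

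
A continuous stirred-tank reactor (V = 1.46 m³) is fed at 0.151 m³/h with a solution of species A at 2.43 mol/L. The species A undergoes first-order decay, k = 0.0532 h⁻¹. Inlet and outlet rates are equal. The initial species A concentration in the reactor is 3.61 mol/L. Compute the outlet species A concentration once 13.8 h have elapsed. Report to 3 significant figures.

Accumulation = in − out − consumed: V dC/dt = Q C_in − Q C − k V C.
This is linear with rate a = Q/V + k = 0.15662 h⁻¹.
C_ss = Q C_in/(Q + kV) = 1.6046 mol/L; C(t) = C_ss + (C₀ − C_ss) e^(−a t).
C(13.8) = 1.6046 + (2.0054)·e^(−0.15662·13.8) = 1.6046 + (2.0054)·0.11516 = 1.8356 mol/L.

1.84 mol/L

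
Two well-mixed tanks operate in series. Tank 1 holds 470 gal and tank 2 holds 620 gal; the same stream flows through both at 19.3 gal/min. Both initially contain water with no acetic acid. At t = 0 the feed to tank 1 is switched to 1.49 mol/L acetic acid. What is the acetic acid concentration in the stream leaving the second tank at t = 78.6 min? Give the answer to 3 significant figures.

Time constants: τᵢ = Vᵢ/Q for each well-mixed tank.
τ₁ = 470/19.3 = 24.352 min; τ₂ = 620/19.3 = 32.124 min.
Solving the cascade with C₁(0)=C₂(0)=0 gives C₂(t) = C_in[1 − (τ₁ e^(−t/τ₁) − τ₂ e^(−t/τ₂))/(τ₁ − τ₂)].
At t = 78.6: e^(−t/τ₁) = 0.039652, e^(−t/τ₂) = 0.086575.
C₂ = 1.49·[1 − (24.352·0.039652 − 32.124·0.086575)/(-7.7720)] = 1.49·0.76640 = 1.1419 mol/L.

1.14 mol/L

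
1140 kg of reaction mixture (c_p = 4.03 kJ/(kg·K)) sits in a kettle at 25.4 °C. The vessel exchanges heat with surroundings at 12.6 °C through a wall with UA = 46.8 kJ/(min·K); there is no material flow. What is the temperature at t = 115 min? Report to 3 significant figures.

16.6 °C

M c_p dT/dt = −UA(T − T_amb).
dT/dt = (T_ss − T)/τ with T_ss = T_amb = 12.600 °C, τ = M c_p/UA = 1140·4.03/46.8 = 98.167 min.
Integrating: T(t) = T_ss + (T₀ − T_ss) e^(−t/τ).
T(115) = 12.600 + (12.800)·0.30991 = 16.567 °C.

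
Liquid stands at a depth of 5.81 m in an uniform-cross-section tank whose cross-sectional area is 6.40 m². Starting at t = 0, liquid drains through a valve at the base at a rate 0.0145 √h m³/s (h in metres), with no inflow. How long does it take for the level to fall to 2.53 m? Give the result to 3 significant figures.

724 s

A dh/dt = −Q_out = −0.0145 √h.
Separate and integrate: 2(√h − √h₀) = −(0.0145/A) t.
t = 2A(√h₀ − √h)/0.0145 = 2·6.40·(√5.81 − √2.53)/0.0145
  = 12.800 × (2.4104 − 1.5906) / 0.0145 = 723.68 s.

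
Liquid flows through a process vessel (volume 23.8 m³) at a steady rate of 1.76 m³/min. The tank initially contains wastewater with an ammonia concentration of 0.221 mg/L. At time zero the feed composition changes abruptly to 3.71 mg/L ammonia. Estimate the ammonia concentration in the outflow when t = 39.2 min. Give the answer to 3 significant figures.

Accumulation = in − out for the solute gives V dC/dt = Q(C_in − C).
Rewrite as dC/dt + C/τ = C_in/τ, τ = V/Q = 13.523 min.
C approaches C_in exponentially: C(t) = C_in + (C₀ − C_in) e^(−t/τ).
C(39.2) = 3.71 + (0.221 − 3.71)·e^(−39.2/13.523) = 3.71 + (-3.4890)·0.055088 = 3.5178 mg/L.

3.52 mg/L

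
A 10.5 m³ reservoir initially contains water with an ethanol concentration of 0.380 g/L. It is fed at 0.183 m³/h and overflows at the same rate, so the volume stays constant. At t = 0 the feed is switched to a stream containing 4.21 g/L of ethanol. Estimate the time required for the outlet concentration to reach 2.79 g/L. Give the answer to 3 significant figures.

56.9 h

Mass balance on the solute (V constant): V dC/dt = Q(C_in − C), so τ = V/Q = 57.377 h.
C(t) = C_in + (C₀ − C_in) e^(−t/τ). Set C = 2.79 and solve for t:
e^(−t/τ) = (C − C_in)/(C₀ − C_in) = (2.79 − 4.21)/(0.380 − 4.21) = 0.37076
t = −τ ln(…) = 57.377 × 0.99221 = 56.930 h.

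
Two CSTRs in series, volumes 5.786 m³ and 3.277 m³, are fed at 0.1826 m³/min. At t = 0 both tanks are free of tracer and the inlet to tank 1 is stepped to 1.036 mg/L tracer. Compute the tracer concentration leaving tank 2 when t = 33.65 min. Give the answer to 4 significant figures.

Time constants: τᵢ = Vᵢ/Q for each well-mixed tank.
τ₁ = 5.786/0.1826 = 31.6867 min; τ₂ = 3.277/0.1826 = 17.9463 min.
Solving the cascade with C₁(0)=C₂(0)=0 gives C₂(t) = C_in[1 − (τ₁ e^(−t/τ₁) − τ₂ e^(−t/τ₂))/(τ₁ − τ₂)].
At t = 33.65: e^(−t/τ₁) = 0.345778, e^(−t/τ₂) = 0.153350.
C₂ = 1.036·[1 − (31.6867·0.345778 − 17.9463·0.153350)/(13.7404)] = 1.036·0.402892 = 0.417396 mg/L.

0.4174 mg/L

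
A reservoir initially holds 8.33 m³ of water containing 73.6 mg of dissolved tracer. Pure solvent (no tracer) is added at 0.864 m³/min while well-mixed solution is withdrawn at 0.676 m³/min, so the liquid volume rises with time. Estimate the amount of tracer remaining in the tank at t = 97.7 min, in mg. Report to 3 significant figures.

Total volume: dV/dt = Q_in − Q_out = 0.18800 m³/min, so V(t) = 8.33 + 0.18800 t and V(97.7) = 26.698 m³.
No tracer enters, so dm/dt = −Q_out · (m/V).
Separate: dm/m = −Q_out dt/V(t) ⇒ ln(m/m₀) = −(Q_out/(Q_in−Q_out)) ln(V/V₀).
m = m₀ (V₀/V)^(Q_out/(Q_in−Q_out)) = 73.6 × (8.33/26.698)^(3.5957) = 1.1170 mg.

1.12 mg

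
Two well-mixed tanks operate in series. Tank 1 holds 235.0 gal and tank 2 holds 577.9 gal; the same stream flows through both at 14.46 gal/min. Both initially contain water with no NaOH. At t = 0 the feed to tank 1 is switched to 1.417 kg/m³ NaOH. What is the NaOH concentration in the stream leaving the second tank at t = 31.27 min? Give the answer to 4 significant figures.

0.4667 kg/m³

Time constants: τᵢ = Vᵢ/Q for each well-mixed tank.
τ₁ = 235.0/14.46 = 16.2517 min; τ₂ = 577.9/14.46 = 39.9654 min.
Tank 1: C₁ = C_in(1 − e^(−t/τ₁)). Tank 2 (τ₁ ≠ τ₂): C₂ = C_in[1 − (τ₁ e^(−t/τ₁) − τ₂ e^(−t/τ₂))/(τ₁ − τ₂)].
At t = 31.27: e^(−t/τ₁) = 0.146007, e^(−t/τ₂) = 0.457295.
C₂ = 1.417·[1 − (16.2517·0.146007 − 39.9654·0.457295)/(-23.7137)] = 1.417·0.329369 = 0.466716 kg/m³.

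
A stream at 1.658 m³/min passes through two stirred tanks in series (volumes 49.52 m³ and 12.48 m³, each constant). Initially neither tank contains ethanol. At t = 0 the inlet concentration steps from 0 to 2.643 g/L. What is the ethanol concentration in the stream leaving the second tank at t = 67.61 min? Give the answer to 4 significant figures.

Each tank obeys Vᵢ dCᵢ/dt = Q(Cᵢ₋₁ − Cᵢ), so τᵢ = Vᵢ/Q.
τ₁ = 49.52/1.658 = 29.8673 min; τ₂ = 12.48/1.658 = 7.52714 min.
Tank 1: C₁ = C_in(1 − e^(−t/τ₁)). Tank 2 (τ₁ ≠ τ₂): C₂ = C_in[1 − (τ₁ e^(−t/τ₁) − τ₂ e^(−t/τ₂))/(τ₁ − τ₂)].
At t = 67.61: e^(−t/τ₁) = 0.103967, e^(−t/τ₂) = 0.000125631.
C₂ = 2.643·[1 − (29.8673·0.103967 − 7.52714·0.000125631)/(22.3402)] = 2.643·0.861045 = 2.27574 g/L.

2.276 g/L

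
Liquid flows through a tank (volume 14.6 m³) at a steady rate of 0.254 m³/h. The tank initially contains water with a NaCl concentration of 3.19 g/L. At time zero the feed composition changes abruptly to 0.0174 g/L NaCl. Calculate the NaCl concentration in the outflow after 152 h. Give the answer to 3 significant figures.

0.243 g/L

Unsteady species balance (constant V, well mixed): V dC/dt = Q(C_in − C).
Rewrite as dC/dt + C/τ = C_in/τ, τ = V/Q = 57.480 h.
Solution: C(t) = C_in + (C₀ − C_in) e^(−t/τ).
C(152) = 0.0174 + (3.19 − 0.0174)·e^(−152/57.480) = 0.0174 + (3.1726)·0.071049 = 0.24281 g/L.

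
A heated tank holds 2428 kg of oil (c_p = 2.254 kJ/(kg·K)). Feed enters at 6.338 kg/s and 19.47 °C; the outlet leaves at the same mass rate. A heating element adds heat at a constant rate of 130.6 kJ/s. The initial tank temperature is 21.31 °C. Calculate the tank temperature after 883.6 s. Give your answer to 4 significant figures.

27.88 °C

First-law balance (no shaft work): M c_p dT/dt = ṁ c_p (T_in − T) + 130.6.
Rearrange: dT/dt = (T_ss − T)/τ with τ = M/ṁ = 383.086 s and T_ss = T_in + Q̇/(ṁ c_p) = 28.6119 °C.
Solution: T(t) = T_ss + (T₀ − T_ss) e^(−t/τ).
T(883.6) = 28.6119 + (-7.30191)·e^(−883.6/383.086) = 28.6119 + (-7.30191)·0.0996062 = 27.8846 °C.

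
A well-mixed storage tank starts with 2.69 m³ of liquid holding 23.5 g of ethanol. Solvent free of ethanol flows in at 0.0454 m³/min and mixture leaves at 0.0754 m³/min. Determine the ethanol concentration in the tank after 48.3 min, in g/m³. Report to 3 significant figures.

2.71 g/m³

Total volume: dV/dt = Q_in − Q_out = -0.030000 m³/min, so V(t) = 2.69 − 0.030000 t and V(48.3) = 1.2410 m³.
No ethanol enters, so dm/dt = −Q_out · (m/V).
Separate: dm/m = −Q_out dt/V(t) ⇒ ln(m/m₀) = −(Q_out/(Q_in−Q_out)) ln(V/V₀).
m = m₀ (V₀/V)^(Q_out/(Q_in−Q_out)) = 23.5 × (2.69/1.2410)^(-2.5133) = 3.3623 g.
C = m/V = 3.3623/1.2410 = 2.7093 g/m³.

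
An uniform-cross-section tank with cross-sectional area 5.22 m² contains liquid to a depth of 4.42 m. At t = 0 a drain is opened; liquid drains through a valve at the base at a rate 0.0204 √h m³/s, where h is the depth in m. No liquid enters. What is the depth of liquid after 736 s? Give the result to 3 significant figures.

0.441 m

A dh/dt = −Q_out = −0.0204 √h.
Separate and integrate: 2(√h − √h₀) = −(0.0204/A) t.
√h = √4.42 − 0.0204·736/(2·5.22) = 2.1024 − 1.4382 = 0.66422.
h = 0.66422² = 0.44119 m.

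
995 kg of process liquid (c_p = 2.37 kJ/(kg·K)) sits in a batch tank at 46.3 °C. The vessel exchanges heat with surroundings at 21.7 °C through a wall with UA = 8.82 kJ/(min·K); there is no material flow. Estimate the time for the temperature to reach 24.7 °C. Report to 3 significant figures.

563 min

Lumped-capacitance energy balance: M c_p dT/dt = UA(T_amb − T).
τ = M c_p/UA = 267.36 min; T_ss = T_amb = 21.700 °C.
T(t) = T_ss + (T₀ − T_ss)e^(−t/τ); set T = 24.7:
t = −τ ln[(T − T_ss)/(T₀ − T_ss)] = −267.36 · ln(0.12195) = 562.57 min.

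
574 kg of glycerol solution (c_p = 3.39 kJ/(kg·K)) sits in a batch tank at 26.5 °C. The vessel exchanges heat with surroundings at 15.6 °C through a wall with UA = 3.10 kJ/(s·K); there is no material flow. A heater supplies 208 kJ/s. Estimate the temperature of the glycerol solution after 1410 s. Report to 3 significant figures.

First-law balance (no shaft work): M c_p dT/dt = −UA(T − T_amb) + Q̇.
dT/dt = (T_ss − T)/τ with T_ss = T_amb + Q̇/UA = 15.6 + 208/3.10 = 82.697 °C, τ = M c_p/UA = 574·3.39/3.10 = 627.70 s.
T approaches T_ss exponentially: T(t) = T_ss + (T₀ − T_ss) e^(−t/τ).
T(1410) = 82.697 + (-56.197)·0.10579 = 76.752 °C.

76.8 °C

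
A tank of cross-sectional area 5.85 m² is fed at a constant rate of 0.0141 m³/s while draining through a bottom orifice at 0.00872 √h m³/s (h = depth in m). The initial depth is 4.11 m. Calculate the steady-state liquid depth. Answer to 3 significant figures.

Unsteady balance on liquid volume: A dh/dt = Q_in − 0.00872 √h. At steady state dh/dt = 0:
Q_in = 0.00872 √h_ss ⇒ √h_ss = 0.0141/0.00872 = 1.6170.
h_ss = 1.6170² = 2.6146 m. (Since h₀ = 4.11 m > h_ss, the level will fall toward this value.)

2.61 m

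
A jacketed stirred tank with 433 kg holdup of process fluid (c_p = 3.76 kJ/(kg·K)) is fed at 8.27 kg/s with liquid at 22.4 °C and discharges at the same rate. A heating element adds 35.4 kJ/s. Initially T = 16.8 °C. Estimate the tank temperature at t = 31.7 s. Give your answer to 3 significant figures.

M c_p dT/dt = ṁ c_p (T_in − T) + Q̇.
τ = M/ṁ = 52.358 s; T_ss = T_in + Q̇/(ṁ c_p) = 22.4 + 35.4/(8.27·3.76) = 23.538 °C.
Integrating: T(t) = T_ss + (T₀ − T_ss) e^(−t/τ).
T(31.7) = 23.538 + (-6.7384)·e^(−31.7/52.358) = 23.538 + (-6.7384)·0.54583 = 19.860 °C.

19.9 °C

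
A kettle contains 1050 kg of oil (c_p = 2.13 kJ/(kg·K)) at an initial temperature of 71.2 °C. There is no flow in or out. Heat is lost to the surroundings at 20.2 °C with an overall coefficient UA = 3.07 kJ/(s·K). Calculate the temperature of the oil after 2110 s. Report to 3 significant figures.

Energy balance: M c_p dT/dt = −UA(T − T_amb).
dT/dt = (T_ss − T)/τ with T_ss = T_amb = 20.200 °C, τ = M c_p/UA = 1050·2.13/3.07 = 728.50 s.
Integrating: T(t) = T_ss + (T₀ − T_ss) e^(−t/τ).
T(2110) = 20.200 + (51.000)·0.055224 = 23.016 °C.

23.0 °C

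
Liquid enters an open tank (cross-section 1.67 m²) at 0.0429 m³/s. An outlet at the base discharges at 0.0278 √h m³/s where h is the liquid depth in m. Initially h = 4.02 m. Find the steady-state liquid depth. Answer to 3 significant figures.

2.38 m

Volume balance on the tank: A dh/dt = Q_in − 0.0278 √h. At steady state dh/dt = 0:
Q_in = 0.0278 √h_ss ⇒ √h_ss = 0.0429/0.0278 = 1.5432.
h_ss = 1.5432² = 2.3814 m. (Since h₀ = 4.02 m > h_ss, the level will fall toward this value.)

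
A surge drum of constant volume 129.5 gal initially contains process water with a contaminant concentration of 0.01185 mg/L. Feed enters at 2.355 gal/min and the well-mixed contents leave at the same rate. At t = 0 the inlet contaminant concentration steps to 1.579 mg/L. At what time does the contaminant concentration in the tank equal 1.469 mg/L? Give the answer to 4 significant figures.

146.1 min

Species balance: V dC/dt = Q(C_in − C) ⇒ τ = V/Q = 54.9894 min.
C(t) = C_in + (C₀ − C_in) e^(−t/τ). Set C = 1.469 and solve for t:
e^(−t/τ) = (C − C_in)/(C₀ − C_in) = (1.469 − 1.579)/(0.01185 − 1.579) = 0.0701911
t = −τ ln(…) = 54.9894 × 2.65653 = 146.081 min.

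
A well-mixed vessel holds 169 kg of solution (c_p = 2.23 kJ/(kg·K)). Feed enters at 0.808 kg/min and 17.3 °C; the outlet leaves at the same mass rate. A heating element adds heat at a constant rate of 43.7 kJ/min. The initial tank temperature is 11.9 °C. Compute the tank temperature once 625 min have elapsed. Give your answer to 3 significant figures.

Energy balance: M c_p dT/dt = ṁ c_p (T_in − T) + 43.7.
Rearrange: dT/dt = (T_ss − T)/τ with τ = M/ṁ = 209.16 min and T_ss = T_in + Q̇/(ṁ c_p) = 41.553 °C.
T approaches T_ss exponentially: T(t) = T_ss + (T₀ − T_ss) e^(−t/τ).
T(625) = 41.553 + (-29.653)·e^(−625/209.16) = 41.553 + (-29.653)·0.050380 = 40.059 °C.

40.1 °C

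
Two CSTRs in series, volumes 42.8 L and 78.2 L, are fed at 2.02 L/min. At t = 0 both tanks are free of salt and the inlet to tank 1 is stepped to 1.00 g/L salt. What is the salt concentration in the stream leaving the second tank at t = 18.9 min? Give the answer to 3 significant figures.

Species balance on tank i: dCᵢ/dt = (Cᵢ₋₁ − Cᵢ)/τᵢ with τᵢ = Vᵢ/Q.
τ₁ = 42.8/2.02 = 21.188 min; τ₂ = 78.2/2.02 = 38.713 min.
Tank 1: C₁ = C_in(1 − e^(−t/τ₁)). Tank 2 (τ₁ ≠ τ₂): C₂ = C_in[1 − (τ₁ e^(−t/τ₁) − τ₂ e^(−t/τ₂))/(τ₁ − τ₂)].
At t = 18.9: e^(−t/τ₁) = 0.40983, e^(−t/τ₂) = 0.61372.
C₂ = 1.00·[1 − (21.188·0.40983 − 38.713·0.61372)/(-17.525)] = 1.00·0.13976 = 0.13976 g/L.

0.140 g/L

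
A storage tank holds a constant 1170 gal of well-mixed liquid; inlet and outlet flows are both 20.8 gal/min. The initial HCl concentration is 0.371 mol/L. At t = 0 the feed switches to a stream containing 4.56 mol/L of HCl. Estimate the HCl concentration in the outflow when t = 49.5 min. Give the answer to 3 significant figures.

Mass balance on the solute (V constant): V dC/dt = Q(C_in − C).
So dC/dt = (C_in − C)/τ with τ = V/Q = 1170/20.8 = 56.250 min.
Solution: C(t) = C_in + (C₀ − C_in) e^(−t/τ).
C(49.5) = 4.56 + (0.371 − 4.56)·e^(−49.5/56.250) = 4.56 + (-4.1890)·0.41478 = 2.8225 mol/L.

2.82 mol/L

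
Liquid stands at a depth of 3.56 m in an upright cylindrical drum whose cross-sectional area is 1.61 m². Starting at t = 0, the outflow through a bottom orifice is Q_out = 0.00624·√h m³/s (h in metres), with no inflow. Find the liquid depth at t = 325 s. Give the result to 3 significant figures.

1.58 m

With no inflow, A dh/dt = −0.00624 √h.
This is separable: 2 d(√h)/dt = −0.00624/A, so √h = √h₀ − (0.00624/(2A)) t.
√h = √3.56 − 0.00624·325/(2·1.61) = 1.8868 − 0.62981 = 1.2570.
h = 1.2570² = 1.5800 m.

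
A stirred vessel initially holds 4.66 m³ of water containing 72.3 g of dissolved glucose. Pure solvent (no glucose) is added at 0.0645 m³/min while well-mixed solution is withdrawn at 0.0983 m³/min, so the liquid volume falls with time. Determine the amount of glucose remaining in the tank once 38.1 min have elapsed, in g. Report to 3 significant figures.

28.2 g

Let m(t) be the amount of glucose. Volume: V(t) = V₀ + (Q_in − Q_out) t = 4.66 − 0.033800 t; V(38.1) = 3.3722 m³.
No glucose enters, so dm/dt = −Q_out · (m/V).
Separate: dm/m = −Q_out dt/V(t) ⇒ ln(m/m₀) = −(Q_out/(Q_in−Q_out)) ln(V/V₀).
m = m₀ (V₀/V)^(Q_out/(Q_in−Q_out)) = 72.3 × (4.66/3.3722)^(-2.9083) = 28.224 g.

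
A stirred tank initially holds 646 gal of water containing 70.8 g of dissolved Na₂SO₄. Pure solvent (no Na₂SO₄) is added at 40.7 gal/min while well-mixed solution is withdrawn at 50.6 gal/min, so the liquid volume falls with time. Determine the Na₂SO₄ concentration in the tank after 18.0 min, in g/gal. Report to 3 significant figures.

0.0291 g/gal

Let m(t) be the amount of Na₂SO₄. Volume: V(t) = V₀ + (Q_in − Q_out) t = 646 − 9.9000 t; V(18.0) = 467.80 gal.
Solute balance: dm/dt = 0 − Q_out C = −Q_out m/V(t).
Separate: dm/m = −Q_out dt/V(t) ⇒ ln(m/m₀) = −(Q_out/(Q_in−Q_out)) ln(V/V₀).
m = m₀ (V₀/V)^(Q_out/(Q_in−Q_out)) = 70.8 × (646/467.80)^(-5.1111) = 13.602 g.
C = m/V = 13.602/467.80 = 0.029076 g/gal.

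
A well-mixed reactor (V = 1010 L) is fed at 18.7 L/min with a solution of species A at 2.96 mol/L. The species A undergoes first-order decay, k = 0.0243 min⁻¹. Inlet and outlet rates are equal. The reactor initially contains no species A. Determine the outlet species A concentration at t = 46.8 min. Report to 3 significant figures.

1.11 mol/L

Species balance: V dC/dt = Q C_in − Q C − k V C.
dC/dt = (Q/V) C_in − (Q/V + k) C; effective rate a = Q/V + k = 0.018515 + 0.0243 = 0.042815 min⁻¹.
C_ss = Q C_in/(Q + kV) = 1.2800 mol/L; C(t) = C_ss + (C₀ − C_ss) e^(−a t).
C(46.8) = 1.2800 + (-1.2800)·e^(−0.042815·46.8) = 1.2800 + (-1.2800)·0.13483 = 1.1074 mol/L.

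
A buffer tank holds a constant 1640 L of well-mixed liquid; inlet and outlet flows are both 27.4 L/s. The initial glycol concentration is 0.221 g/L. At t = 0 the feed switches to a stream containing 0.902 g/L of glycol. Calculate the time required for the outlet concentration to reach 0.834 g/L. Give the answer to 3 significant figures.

Species balance on the tank: V dC/dt = Q(C_in − C), so τ = V/Q = 59.854 s.
C(t) = C_in + (C₀ − C_in) e^(−t/τ). Set C = 0.834 and solve for t:
e^(−t/τ) = (C − C_in)/(C₀ − C_in) = (0.834 − 0.902)/(0.221 − 0.902) = 0.099853
t = −τ ln(…) = 59.854 × 2.3041 = 137.91 s.

138 s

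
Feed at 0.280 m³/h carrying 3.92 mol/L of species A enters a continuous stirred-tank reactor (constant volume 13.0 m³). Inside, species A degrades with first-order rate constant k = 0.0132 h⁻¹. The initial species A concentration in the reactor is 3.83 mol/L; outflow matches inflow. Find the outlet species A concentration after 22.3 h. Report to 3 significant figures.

3.08 mol/L

Species balance: V dC/dt = Q C_in − Q C − k V C.
This is linear with rate a = Q/V + k = 0.034738 h⁻¹.
C_ss = Q C_in/(Q + kV) = 2.4305 mol/L; C(t) = C_ss + (C₀ − C_ss) e^(−a t).
C(22.3) = 2.4305 + (1.3995)·e^(−0.034738·22.3) = 2.4305 + (1.3995)·0.46086 = 3.0755 mol/L.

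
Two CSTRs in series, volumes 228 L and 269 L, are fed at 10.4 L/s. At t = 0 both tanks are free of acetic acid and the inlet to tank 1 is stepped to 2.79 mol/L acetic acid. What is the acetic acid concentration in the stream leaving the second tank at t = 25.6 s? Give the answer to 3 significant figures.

Time constants: τᵢ = Vᵢ/Q for each well-mixed tank.
τ₁ = 228/10.4 = 21.923 s; τ₂ = 269/10.4 = 25.865 s.
Tank 1: C₁ = C_in(1 − e^(−t/τ₁)). Tank 2 (τ₁ ≠ τ₂): C₂ = C_in[1 − (τ₁ e^(−t/τ₁) − τ₂ e^(−t/τ₂))/(τ₁ − τ₂)].
At t = 25.6: e^(−t/τ₁) = 0.31108, e^(−t/τ₂) = 0.37167.
C₂ = 2.79·[1 − (21.923·0.31108 − 25.865·0.37167)/(-3.9423)] = 2.79·0.29134 = 0.81285 mol/L.

0.813 mol/L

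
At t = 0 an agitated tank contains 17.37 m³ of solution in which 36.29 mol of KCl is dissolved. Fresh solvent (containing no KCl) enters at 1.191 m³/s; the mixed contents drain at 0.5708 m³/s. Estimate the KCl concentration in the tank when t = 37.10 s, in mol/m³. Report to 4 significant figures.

0.4135 mol/m³

Total volume: dV/dt = Q_in − Q_out = 0.620200 m³/s, so V(t) = 17.37 + 0.620200 t and V(37.10) = 40.3794 m³.
Solute balance: dm/dt = 0 − Q_out C = −Q_out m/V(t).
dm/m = −Q_out dt/(V₀ + 0.620200 t); integrating gives ln(m/m₀) = −(Q_out/(Q_in−Q_out)) ln(V/V₀).
m = m₀ (V₀/V)^(Q_out/(Q_in−Q_out)) = 36.29 × (17.37/40.3794)^(0.920348) = 16.6958 mol.
C = m/V = 16.6958/40.3794 = 0.413474 mol/m³.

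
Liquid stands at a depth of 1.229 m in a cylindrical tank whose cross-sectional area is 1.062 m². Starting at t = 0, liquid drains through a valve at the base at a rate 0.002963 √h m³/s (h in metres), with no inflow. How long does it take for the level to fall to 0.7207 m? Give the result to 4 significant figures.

Volume balance on the tank: A dh/dt = −0.002963 √h.
∫ h^(−1/2) dh = −(0.002963/A) ∫ dt, giving 2√h = 2√h₀ − (0.002963/A) t.
t = 2A(√h₀ − √h)/0.002963 = 2·1.062·(√1.229 − √0.7207)/0.002963
  = 2.12400 × (1.10860 − 0.848941) / 0.002963 = 186.137 s.

186.1 s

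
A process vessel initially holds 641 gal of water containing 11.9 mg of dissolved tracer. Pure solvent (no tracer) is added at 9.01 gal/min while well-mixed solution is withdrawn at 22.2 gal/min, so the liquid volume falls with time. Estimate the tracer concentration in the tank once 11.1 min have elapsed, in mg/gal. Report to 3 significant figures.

0.0156 mg/gal

Let m(t) be the amount of tracer. Volume: V(t) = V₀ + (Q_in − Q_out) t = 641 − 13.190 t; V(11.1) = 494.59 gal.
Solute balance: dm/dt = 0 − Q_out C = −Q_out m/V(t).
Separate: dm/m = −Q_out dt/V(t) ⇒ ln(m/m₀) = −(Q_out/(Q_in−Q_out)) ln(V/V₀).
m = m₀ (V₀/V)^(Q_out/(Q_in−Q_out)) = 11.9 × (641/494.59)^(-1.6831) = 7.6915 mg.
C = m/V = 7.6915/494.59 = 0.015551 mg/gal.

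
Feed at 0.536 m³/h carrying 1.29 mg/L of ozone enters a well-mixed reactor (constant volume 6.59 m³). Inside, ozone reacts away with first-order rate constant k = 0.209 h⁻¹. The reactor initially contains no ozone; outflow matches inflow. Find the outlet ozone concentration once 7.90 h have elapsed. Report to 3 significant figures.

V dC/dt = Q(C_in − C) − k V C.
This is linear with rate a = Q/V + k = 0.29034 h⁻¹.
C_ss = Q C_in/(Q + kV) = 0.36138 mg/L; C(t) = C_ss + (C₀ − C_ss) e^(−a t).
C(7.90) = 0.36138 + (-0.36138)·e^(−0.29034·7.90) = 0.36138 + (-0.36138)·0.10090 = 0.32492 mg/L.

0.325 mg/L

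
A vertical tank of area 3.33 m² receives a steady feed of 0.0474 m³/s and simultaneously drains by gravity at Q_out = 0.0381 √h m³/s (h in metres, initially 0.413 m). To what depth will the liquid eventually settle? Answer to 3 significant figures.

Level balance: A dh/dt = 0.0474 − 0.0381 √h. Setting dh/dt = 0:
Q_in = 0.0381 √h_ss ⇒ √h_ss = 0.0474/0.0381 = 1.2441.
h_ss = 1.2441² = 1.5478 m. (Since h₀ = 0.413 m < h_ss, the level will rise toward this value.)

1.55 m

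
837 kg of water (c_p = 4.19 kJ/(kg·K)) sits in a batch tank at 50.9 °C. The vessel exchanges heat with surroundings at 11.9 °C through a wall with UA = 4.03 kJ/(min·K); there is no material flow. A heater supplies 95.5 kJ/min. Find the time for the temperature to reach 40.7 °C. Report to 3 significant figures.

956 min

Lumped-capacitance energy balance: M c_p dT/dt = UA(T_amb − T) + Q̇.
τ = M c_p/UA = 870.23 min; T_ss = T_amb + Q̇/UA = 11.9 + 95.5/4.03 = 35.597 °C.
T(t) = T_ss + (T₀ − T_ss)e^(−t/τ); set T = 40.7:
t = −τ ln[(T − T_ss)/(T₀ − T_ss)] = −870.23 · ln(0.33345) = 955.74 min.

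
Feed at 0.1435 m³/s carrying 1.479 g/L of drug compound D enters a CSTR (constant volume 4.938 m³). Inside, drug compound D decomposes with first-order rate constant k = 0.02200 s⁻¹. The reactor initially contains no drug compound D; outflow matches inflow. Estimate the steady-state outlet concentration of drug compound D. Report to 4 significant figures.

0.8418 g/L

V dC/dt = Q(C_in − C) − k V C.
At steady state: 0 = Q C_in − (Q + kV) C_ss, so C_ss = Q C_in/(Q + kV).
C_ss = 0.1435·1.479/(0.1435 + 0.02200·4.938) = 0.212236/0.252136 = 0.841754 g/L.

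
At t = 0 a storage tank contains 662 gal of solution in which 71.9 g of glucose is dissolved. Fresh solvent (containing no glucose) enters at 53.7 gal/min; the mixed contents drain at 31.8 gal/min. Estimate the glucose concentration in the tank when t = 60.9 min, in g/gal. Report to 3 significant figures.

0.00726 g/gal

Total volume: dV/dt = Q_in − Q_out = 21.900 gal/min, so V(t) = 662 + 21.900 t and V(60.9) = 1995.7 gal.
No glucose enters, so dm/dt = −Q_out · (m/V).
Separate: dm/m = −Q_out dt/V(t) ⇒ ln(m/m₀) = −(Q_out/(Q_in−Q_out)) ln(V/V₀).
m = m₀ (V₀/V)^(Q_out/(Q_in−Q_out)) = 71.9 × (662/1995.7)^(1.4521) = 14.483 g.
C = m/V = 14.483/1995.7 = 0.0072569 g/gal.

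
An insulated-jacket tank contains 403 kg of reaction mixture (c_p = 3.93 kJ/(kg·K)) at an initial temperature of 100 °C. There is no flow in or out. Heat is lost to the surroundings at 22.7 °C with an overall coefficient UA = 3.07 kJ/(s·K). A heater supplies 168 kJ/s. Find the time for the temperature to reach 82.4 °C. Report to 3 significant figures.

M c_p dT/dt = −UA(T − T_amb) + Q̇.
τ = M c_p/UA = 515.89 s; T_ss = T_amb + Q̇/UA = 22.7 + 168/3.07 = 77.423 °C.
T(t) = T_ss + (T₀ − T_ss)e^(−t/τ); set T = 82.4:
t = −τ ln[(T − T_ss)/(T₀ − T_ss)] = −515.89 · ln(0.22044) = 780.09 s.

780 s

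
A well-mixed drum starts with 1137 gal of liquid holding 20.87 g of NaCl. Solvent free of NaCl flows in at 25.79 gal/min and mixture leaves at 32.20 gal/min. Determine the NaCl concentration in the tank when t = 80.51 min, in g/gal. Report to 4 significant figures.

0.001610 g/gal

Let m(t) be the amount of NaCl. Volume: V(t) = V₀ + (Q_in − Q_out) t = 1137 − 6.41000 t; V(80.51) = 620.931 gal.
No NaCl enters, so dm/dt = −Q_out · (m/V).
dm/m = −Q_out dt/(V₀ − 6.41000 t); integrating gives ln(m/m₀) = −(Q_out/(Q_in−Q_out)) ln(V/V₀).
m = m₀ (V₀/V)^(Q_out/(Q_in−Q_out)) = 20.87 × (1137/620.931)^(-5.02340) = 0.999513 g.
C = m/V = 0.999513/620.931 = 0.00160970 g/gal.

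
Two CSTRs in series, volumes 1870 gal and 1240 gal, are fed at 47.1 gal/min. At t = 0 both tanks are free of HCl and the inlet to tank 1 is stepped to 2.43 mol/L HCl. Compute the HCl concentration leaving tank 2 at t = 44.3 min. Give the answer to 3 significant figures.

Time constants: τᵢ = Vᵢ/Q for each well-mixed tank.
τ₁ = 1870/47.1 = 39.703 min; τ₂ = 1240/47.1 = 26.327 min.
Tank 1: C₁ = C_in(1 − e^(−t/τ₁)). Tank 2 (τ₁ ≠ τ₂): C₂ = C_in[1 − (τ₁ e^(−t/τ₁) − τ₂ e^(−t/τ₂))/(τ₁ − τ₂)].
At t = 44.3: e^(−t/τ₁) = 0.32766, e^(−t/τ₂) = 0.18587.
C₂ = 2.43·[1 − (39.703·0.32766 − 26.327·0.18587)/(13.376)] = 2.43·0.39328 = 0.95567 mol/L.

0.956 mol/L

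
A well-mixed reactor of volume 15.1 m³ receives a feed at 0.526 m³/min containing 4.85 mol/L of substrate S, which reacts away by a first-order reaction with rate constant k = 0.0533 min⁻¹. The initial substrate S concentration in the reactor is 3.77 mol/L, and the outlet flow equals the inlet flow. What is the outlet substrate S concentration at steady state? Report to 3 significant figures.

Species balance: V dC/dt = Q C_in − Q C − k V C.
At steady state: 0 = Q C_in − (Q + kV) C_ss, so C_ss = Q C_in/(Q + kV).
C_ss = 0.526·4.85/(0.526 + 0.0533·15.1) = 2.5511/1.3308 = 1.9169 mol/L.

1.92 mol/L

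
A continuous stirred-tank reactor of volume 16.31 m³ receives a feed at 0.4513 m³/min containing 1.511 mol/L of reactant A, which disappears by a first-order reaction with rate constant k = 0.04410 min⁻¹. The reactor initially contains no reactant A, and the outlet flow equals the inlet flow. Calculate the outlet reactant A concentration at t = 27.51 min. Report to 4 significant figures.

V dC/dt = Q(C_in − C) − k V C.
dC/dt = (Q/V) C_in − (Q/V + k) C; effective rate a = Q/V + k = 0.0276701 + 0.04410 = 0.0717701 min⁻¹.
C_ss = Q C_in/(Q + kV) = 0.582548 mol/L; C(t) = C_ss + (C₀ − C_ss) e^(−a t).
C(27.51) = 0.582548 + (-0.582548)·e^(−0.0717701·27.51) = 0.582548 + (-0.582548)·0.138845 = 0.501664 mol/L.

0.5017 mol/L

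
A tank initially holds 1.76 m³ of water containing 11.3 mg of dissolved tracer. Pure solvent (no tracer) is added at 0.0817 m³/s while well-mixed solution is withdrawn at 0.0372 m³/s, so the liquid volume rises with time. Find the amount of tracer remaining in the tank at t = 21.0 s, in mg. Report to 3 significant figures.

7.92 mg

Let m(t) be the amount of tracer. Volume: V(t) = V₀ + (Q_in − Q_out) t = 1.76 + 0.044500 t; V(21.0) = 2.6945 m³.
Species balance (pure solvent in): dm/dt = −Q_out · m/V(t).
dm/m = −Q_out dt/(V₀ + 0.044500 t); integrating gives ln(m/m₀) = −(Q_out/(Q_in−Q_out)) ln(V/V₀).
m = m₀ (V₀/V)^(Q_out/(Q_in−Q_out)) = 11.3 × (1.76/2.6945)^(0.83596) = 7.9151 mg.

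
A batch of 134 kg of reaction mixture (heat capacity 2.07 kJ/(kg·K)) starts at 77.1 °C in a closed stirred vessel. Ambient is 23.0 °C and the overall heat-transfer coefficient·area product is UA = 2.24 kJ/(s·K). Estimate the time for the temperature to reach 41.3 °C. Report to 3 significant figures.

134 s

Energy balance: M c_p dT/dt = −UA(T − T_amb).
τ = M c_p/UA = 123.83 s; T_ss = T_amb = 23.000 °C.
T(t) = T_ss + (T₀ − T_ss)e^(−t/τ); set T = 41.3:
t = −τ ln[(T − T_ss)/(T₀ − T_ss)] = −123.83 · ln(0.33826) = 134.22 s.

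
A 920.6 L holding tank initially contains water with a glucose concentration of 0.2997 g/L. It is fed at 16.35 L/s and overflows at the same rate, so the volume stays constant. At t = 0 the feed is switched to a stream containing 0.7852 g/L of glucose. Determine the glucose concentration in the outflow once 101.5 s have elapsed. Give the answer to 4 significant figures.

0.7052 g/L

Transient balance on the dissolved component: V dC/dt = Q(C_in − C).
So dC/dt = (C_in − C)/τ with τ = V/Q = 920.6/16.35 = 56.3058 s.
Solution: C(t) = C_in + (C₀ − C_in) e^(−t/τ).
C(101.5) = 0.7852 + (0.2997 − 0.7852)·e^(−101.5/56.3058) = 0.7852 + (-0.485500)·0.164860 = 0.705160 g/L.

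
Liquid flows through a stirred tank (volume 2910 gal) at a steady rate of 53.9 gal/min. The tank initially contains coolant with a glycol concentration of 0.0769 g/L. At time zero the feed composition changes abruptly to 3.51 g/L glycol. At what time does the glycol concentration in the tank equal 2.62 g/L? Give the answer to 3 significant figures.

72.9 min

Unsteady species balance (constant V, well mixed): V dC/dt = Q(C_in − C), so τ = V/Q = 53.989 min.
C(t) = C_in + (C₀ − C_in) e^(−t/τ). Set C = 2.62 and solve for t:
e^(−t/τ) = (C − C_in)/(C₀ − C_in) = (2.62 − 3.51)/(0.0769 − 3.51) = 0.25924
t = −τ ln(…) = 53.989 × 1.3500 = 72.885 min.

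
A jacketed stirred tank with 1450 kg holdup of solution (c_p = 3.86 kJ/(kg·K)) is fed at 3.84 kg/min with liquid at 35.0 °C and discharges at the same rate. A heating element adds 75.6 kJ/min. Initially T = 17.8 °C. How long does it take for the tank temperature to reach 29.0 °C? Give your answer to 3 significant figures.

263 min

Energy balance: M c_p dT/dt = ṁ c_p (T_in − T) + 75.6.
τ = M/ṁ = 377.60 min; T_ss = T_in + Q̇/(ṁ c_p) = 40.100 °C.
T(t) = T_ss + (T₀ − T_ss) e^(−t/τ). Set T = 29.0:
e^(−t/τ) = (29.0 − 40.100)/(17.8 − 40.100) = 0.49777
t = −377.60 · ln(0.49777) = 263.43 min.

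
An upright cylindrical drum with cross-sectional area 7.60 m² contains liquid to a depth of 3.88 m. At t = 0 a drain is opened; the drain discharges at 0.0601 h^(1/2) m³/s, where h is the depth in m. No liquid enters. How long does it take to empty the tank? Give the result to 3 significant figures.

498 s

A dh/dt = −Q_out = −0.0601 √h.
∫ h^(−1/2) dh = −(0.0601/A) ∫ dt, giving 2√h = 2√h₀ − (0.0601/A) t.
Set h = 0: 2√h₀ = (0.0601/A) t_empty ⇒ t_empty = 2A√h₀/0.0601.
t_empty = 2·7.60·√3.88/0.0601 = 15.200·1.9698/0.0601 = 498.18 s.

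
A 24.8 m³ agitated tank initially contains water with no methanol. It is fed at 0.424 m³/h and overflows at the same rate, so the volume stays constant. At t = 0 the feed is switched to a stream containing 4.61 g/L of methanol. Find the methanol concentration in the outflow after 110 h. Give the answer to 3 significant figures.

3.91 g/L

Accumulation = in − out for the solute gives V dC/dt = Q(C_in − C).
So dC/dt = (C_in − C)/τ with τ = V/Q = 24.8/0.424 = 58.491 h.
Integrating: C(t) = C_in + (C₀ − C_in) e^(−t/τ).
C(110) = 4.61 + (0 − 4.61)·e^(−110/58.491) = 4.61 + (-4.6100)·0.15249 = 3.9070 g/L.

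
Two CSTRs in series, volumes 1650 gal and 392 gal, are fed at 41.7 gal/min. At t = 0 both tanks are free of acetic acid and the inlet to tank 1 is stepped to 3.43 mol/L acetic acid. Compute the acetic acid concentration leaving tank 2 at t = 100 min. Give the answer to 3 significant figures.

Time constants: τᵢ = Vᵢ/Q for each well-mixed tank.
τ₁ = 1650/41.7 = 39.568 min; τ₂ = 392/41.7 = 9.4005 min.
Tank 1: C₁ = C_in(1 − e^(−t/τ₁)). Tank 2 (τ₁ ≠ τ₂): C₂ = C_in[1 − (τ₁ e^(−t/τ₁) − τ₂ e^(−t/τ₂))/(τ₁ − τ₂)].
At t = 100: e^(−t/τ₁) = 0.079877, e^(−t/τ₂) = 2.3993e-05.
C₂ = 3.43·[1 − (39.568·0.079877 − 9.4005·2.3993e-05)/(30.168)] = 3.43·0.89524 = 3.0707 mol/L.

3.07 mol/L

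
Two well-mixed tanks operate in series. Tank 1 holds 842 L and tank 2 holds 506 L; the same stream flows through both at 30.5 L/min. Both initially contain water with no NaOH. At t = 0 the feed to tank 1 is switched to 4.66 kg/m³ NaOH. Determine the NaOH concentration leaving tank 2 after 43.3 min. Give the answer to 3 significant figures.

2.74 kg/m³

Time constants: τᵢ = Vᵢ/Q for each well-mixed tank.
τ₁ = 842/30.5 = 27.607 min; τ₂ = 506/30.5 = 16.590 min.
Tank 1: C₁ = C_in(1 − e^(−t/τ₁)). Tank 2 (τ₁ ≠ τ₂): C₂ = C_in[1 − (τ₁ e^(−t/τ₁) − τ₂ e^(−t/τ₂))/(τ₁ − τ₂)].
At t = 43.3: e^(−t/τ₁) = 0.20836, e^(−t/τ₂) = 0.073536.
C₂ = 4.66·[1 − (27.607·0.20836 − 16.590·0.073536)/(11.016)] = 4.66·0.58859 = 2.7428 kg/m³.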